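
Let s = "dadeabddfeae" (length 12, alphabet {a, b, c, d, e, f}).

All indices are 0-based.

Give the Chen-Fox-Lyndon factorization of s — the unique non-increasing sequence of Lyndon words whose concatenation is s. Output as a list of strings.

emit factor 1: 'd' (i=0, period=1)
emit factor 2: 'ade' (i=1, period=3)
emit factor 3: 'abddfeae' (i=4, period=8)

["d", "ade", "abddfeae"]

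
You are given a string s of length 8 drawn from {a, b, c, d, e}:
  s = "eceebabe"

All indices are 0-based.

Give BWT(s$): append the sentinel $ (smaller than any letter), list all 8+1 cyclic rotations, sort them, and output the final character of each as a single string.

rank  rotation   last
    0  $eceebabe  e
    1  abe$eceeb  b
    2  babe$ecee  e
    3  be$eceeba  a
    4  ceebabe$e  e
    5  e$eceebab  b
    6  ebabe$ece  e
    7  eceebabe$  $
    8  eebabe$ec  c

ebeaebe$c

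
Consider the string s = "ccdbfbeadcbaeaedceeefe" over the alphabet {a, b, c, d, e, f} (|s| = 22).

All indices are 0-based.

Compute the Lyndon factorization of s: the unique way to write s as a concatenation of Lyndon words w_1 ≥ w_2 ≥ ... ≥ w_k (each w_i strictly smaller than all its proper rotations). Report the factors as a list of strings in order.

emit factor 1: 'ccd' (i=0, period=3)
emit factor 2: 'bf' (i=3, period=2)
emit factor 3: 'be' (i=5, period=2)
emit factor 4: 'adcbaeaedceeefe' (i=7, period=15)

["ccd", "bf", "be", "adcbaeaedceeefe"]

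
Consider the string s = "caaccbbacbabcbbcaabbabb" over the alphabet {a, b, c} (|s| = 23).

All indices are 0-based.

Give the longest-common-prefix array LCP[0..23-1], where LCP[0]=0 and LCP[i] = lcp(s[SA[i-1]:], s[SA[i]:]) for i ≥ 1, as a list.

[0, 2, 1, 3, 2, 1, 2, 0, 1, 3, 2, 1, 2, 3, 2, 1, 2, 0, 3, 1, 2, 3, 1]

rank | idx | suffix
   0 |  16 | aabbabb
   1 |   1 | aaccbbacbabcbbcaabbabb
   2 |  20 | abb
   3 |  17 | abbabb
   4 |  10 | abcbbcaabbabb
   5 |   7 | acbabcbbcaabbabb
   6 |   2 | accbbacbabcbbcaabbabb
   7 |  22 | b
   8 |  19 | babb
   9 |   9 | babcbbcaabbabb
  10 |   6 | bacbabcbbcaabbabb
  11 |  21 | bb
  12 |  18 | bbabb
  13 |   5 | bbacbabcbbcaabbabb
  14 |  13 | bbcaabbabb
  15 |  14 | bcaabbabb
  16 |  11 | bcbbcaabbabb
  17 |  15 | caabbabb
  18 |   0 | caaccbbacbabcbbcaabbabb
  19 |   8 | cbabcbbcaabbabb
  20 |   4 | cbbacbabcbbcaabbabb
  21 |  12 | cbbcaabbabb
  22 |   3 | ccbbacbabcbbcaabbabb

SA = [16, 1, 20, 17, 10, 7, 2, 22, 19, 9, 6, 21, 18, 5, 13, 14, 11, 15, 0, 8, 4, 12, 3]
rank  pair      lcp
   1  s[16:],s[1:]  2  'aa'
   2  s[1:],s[20:]  1  'a'
   3  s[20:],s[17:]  3  'abb'
   4  s[17:],s[10:]  2  'ab'
   5  s[10:],s[7:]  1  'a'
   6  s[7:],s[2:]  2  'ac'
   7  s[2:],s[22:]  0  ''
   8  s[22:],s[19:]  1  'b'
   9  s[19:],s[9:]  3  'bab'
  10  s[9:],s[6:]  2  'ba'
  11  s[6:],s[21:]  1  'b'
  12  s[21:],s[18:]  2  'bb'
  13  s[18:],s[5:]  3  'bba'
  14  s[5:],s[13:]  2  'bb'
  15  s[13:],s[14:]  1  'b'
  16  s[14:],s[11:]  2  'bc'
  17  s[11:],s[15:]  0  ''
  18  s[15:],s[0:]  3  'caa'
  19  s[0:],s[8:]  1  'c'
  20  s[8:],s[4:]  2  'cb'
  21  s[4:],s[12:]  3  'cbb'
  22  s[12:],s[3:]  1  'c'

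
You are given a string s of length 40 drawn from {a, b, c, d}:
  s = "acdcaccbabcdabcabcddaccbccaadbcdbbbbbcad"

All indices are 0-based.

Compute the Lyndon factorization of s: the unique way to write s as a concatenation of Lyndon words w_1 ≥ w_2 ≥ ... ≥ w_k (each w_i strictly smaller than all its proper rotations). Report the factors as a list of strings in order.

emit factor 1: 'acdc' (i=0, period=4)
emit factor 2: 'accb' (i=4, period=4)
emit factor 3: 'abcd' (i=8, period=4)
emit factor 4: 'abcabcddaccbcc' (i=12, period=14)
emit factor 5: 'aadbcdbbbbbcad' (i=26, period=14)

["acdc", "accb", "abcd", "abcabcddaccbcc", "aadbcdbbbbbcad"]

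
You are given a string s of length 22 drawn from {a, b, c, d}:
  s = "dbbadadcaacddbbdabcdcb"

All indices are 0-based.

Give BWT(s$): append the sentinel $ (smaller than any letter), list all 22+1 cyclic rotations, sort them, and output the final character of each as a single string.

rank  rotation                 last
    0  $dbbadadcaacddbbdabcdcb  b
    1  aacddbbdabcdcb$dbbadadc  c
    2  abcdcb$dbbadadcaacddbbd  d
    3  acddbbdabcdcb$dbbadadca  a
    4  adadcaacddbbdabcdcb$dbb  b
    5  adcaacddbbdabcdcb$dbbad  d
    6  b$dbbadadcaacddbbdabcdc  c
    7  badadcaacddbbdabcdcb$db  b
    8  bbadadcaacddbbdabcdcb$d  d
    9  bbdabcdcb$dbbadadcaacdd  d
   10  bcdcb$dbbadadcaacddbbda  a
   11  bdabcdcb$dbbadadcaacddb  b
   12  caacddbbdabcdcb$dbbadad  d
   13  cb$dbbadadcaacddbbdabcd  d
   14  cdcb$dbbadadcaacddbbdab  b
   15  cddbbdabcdcb$dbbadadcaa  a
   16  dabcdcb$dbbadadcaacddbb  b
   17  dadcaacddbbdabcdcb$dbba  a
   18  dbbadadcaacddbbdabcdcb$  $
   19  dbbdabcdcb$dbbadadcaacd  d
   20  dcaacddbbdabcdcb$dbbada  a
   21  dcb$dbbadadcaacddbbdabc  c
   22  ddbbdabcdcb$dbbadadcaac  c

bcdabdcbddabddbaba$dacc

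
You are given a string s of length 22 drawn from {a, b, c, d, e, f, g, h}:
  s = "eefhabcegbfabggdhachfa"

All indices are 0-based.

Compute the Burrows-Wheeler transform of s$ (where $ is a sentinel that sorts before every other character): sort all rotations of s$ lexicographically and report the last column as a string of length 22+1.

rank  rotation                 last
    0  $eefhabcegbfabggdhachfa  a
    1  a$eefhabcegbfabggdhachf  f
    2  abcegbfabggdhachfa$eefh  h
    3  abggdhachfa$eefhabcegbf  f
    4  achfa$eefhabcegbfabggdh  h
    5  bcegbfabggdhachfa$eefha  a
    6  bfabggdhachfa$eefhabceg  g
    7  bggdhachfa$eefhabcegbfa  a
    8  cegbfabggdhachfa$eefhab  b
    9  chfa$eefhabcegbfabggdha  a
   10  dhachfa$eefhabcegbfabgg  g
   11  eefhabcegbfabggdhachfa$  $
   12  efhabcegbfabggdhachfa$e  e
   13  egbfabggdhachfa$eefhabc  c
   14  fa$eefhabcegbfabggdhach  h
   15  fabggdhachfa$eefhabcegb  b
   16  fhabcegbfabggdhachfa$ee  e
   17  gbfabggdhachfa$eefhabce  e
   18  gdhachfa$eefhabcegbfabg  g
   19  ggdhachfa$eefhabcegbfab  b
   20  habcegbfabggdhachfa$eef  f
   21  hachfa$eefhabcegbfabggd  d
   22  hfa$eefhabcegbfabggdhac  c

afhfhagabag$echbeegbfdc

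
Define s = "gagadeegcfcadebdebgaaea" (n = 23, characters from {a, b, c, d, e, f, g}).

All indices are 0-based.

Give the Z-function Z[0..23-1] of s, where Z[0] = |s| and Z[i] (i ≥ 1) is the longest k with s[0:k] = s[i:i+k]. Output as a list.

[23, 0, 2, 0, 0, 0, 0, 1, 0, 0, 0, 0, 0, 0, 0, 0, 0, 0, 2, 0, 0, 0, 0]

Z[0]=23
i=1: i≥r, start 0; Z[1]=0
i=2: i≥r, start 0; Z[2]=2 extend→box=[2,4)
i=3: min(r-i=1, Z[1]=0)=0; Z[3]=0
i=4: i≥r, start 0; Z[4]=0
i=5: i≥r, start 0; Z[5]=0
i=6: i≥r, start 0; Z[6]=0
i=7: i≥r, start 0; Z[7]=1 extend→box=[7,8)
i=8: i≥r, start 0; Z[8]=0
i=9: i≥r, start 0; Z[9]=0
i=10: i≥r, start 0; Z[10]=0
i=11: i≥r, start 0; Z[11]=0
i=12: i≥r, start 0; Z[12]=0
i=13: i≥r, start 0; Z[13]=0
i=14: i≥r, start 0; Z[14]=0
i=15: i≥r, start 0; Z[15]=0
i=16: i≥r, start 0; Z[16]=0
i=17: i≥r, start 0; Z[17]=0
i=18: i≥r, start 0; Z[18]=2 extend→box=[18,20)
i=19: min(r-i=1, Z[1]=0)=0; Z[19]=0
i=20: i≥r, start 0; Z[20]=0
i=21: i≥r, start 0; Z[21]=0
i=22: i≥r, start 0; Z[22]=0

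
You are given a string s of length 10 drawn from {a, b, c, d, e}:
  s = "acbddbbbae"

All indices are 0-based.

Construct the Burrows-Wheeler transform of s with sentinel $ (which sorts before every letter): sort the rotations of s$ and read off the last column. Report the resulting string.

e$bbbdcadba

rank  rotation     last
    0  $acbddbbbae  e
    1  acbddbbbae$  $
    2  ae$acbddbbb  b
    3  bae$acbddbb  b
    4  bbae$acbddb  b
    5  bbbae$acbdd  d
    6  bddbbbae$ac  c
    7  cbddbbbae$a  a
    8  dbbbae$acbd  d
    9  ddbbbae$acb  b
   10  e$acbddbbba  a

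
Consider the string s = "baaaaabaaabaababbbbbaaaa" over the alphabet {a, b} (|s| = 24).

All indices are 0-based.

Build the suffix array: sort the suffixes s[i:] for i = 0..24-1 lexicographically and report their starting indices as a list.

[23, 22, 21, 20, 1, 2, 3, 7, 4, 8, 11, 5, 9, 12, 14, 19, 0, 6, 10, 13, 18, 17, 16, 15]

rank→(start, suffix):
  0 → (23, 'a')
  1 → (22, 'aa')
  2 → (21, 'aaa')
  3 → (20, 'aaaa')
  4 → (1, 'aaaaabaaabaababbbbbaaaa')
  5 → (2, 'aaaabaaabaababbbbbaaaa')
  6 → (3, 'aaabaaabaababbbbbaaaa')
  7 → (7, 'aaabaababbbbbaaaa')
  8 → (4, 'aabaaabaababbbbbaaaa')
  9 → (8, 'aabaababbbbbaaaa')
  10 → (11, 'aababbbbbaaaa')
  11 → (5, 'abaaabaababbbbbaaaa')
  12 → (9, 'abaababbbbbaaaa')
  13 → (12, 'ababbbbbaaaa')
  14 → (14, 'abbbbbaaaa')
  15 → (19, 'baaaa')
  16 → (0, 'baaaaabaaabaababbbbbaaaa')
  17 → (6, 'baaabaababbbbbaaaa')
  18 → (10, 'baababbbbbaaaa')
  19 → (13, 'babbbbbaaaa')
  20 → (18, 'bbaaaa')
  21 → (17, 'bbbaaaa')
  22 → (16, 'bbbbaaaa')
  23 → (15, 'bbbbbaaaa')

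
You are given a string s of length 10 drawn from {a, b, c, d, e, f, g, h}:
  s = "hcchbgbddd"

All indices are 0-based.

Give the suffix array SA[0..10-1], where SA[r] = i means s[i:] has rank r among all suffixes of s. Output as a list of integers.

rank | idx | suffix
   0 |   6 | bddd
   1 |   4 | bgbddd
   2 |   1 | cchbgbddd
   3 |   2 | chbgbddd
   4 |   9 | d
   5 |   8 | dd
   6 |   7 | ddd
   7 |   5 | gbddd
   8 |   3 | hbgbddd
   9 |   0 | hcchbgbddd

[6, 4, 1, 2, 9, 8, 7, 5, 3, 0]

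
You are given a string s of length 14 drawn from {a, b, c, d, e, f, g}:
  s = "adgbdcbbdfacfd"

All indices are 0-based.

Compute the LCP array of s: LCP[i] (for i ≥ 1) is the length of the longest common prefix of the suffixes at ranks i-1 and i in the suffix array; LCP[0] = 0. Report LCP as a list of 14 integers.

sorted suffixes:
  #0 SA[0]=10  'acfd'
  #1 SA[1]=0  'adgbdcbbdfacfd'
  #2 SA[2]=6  'bbdfacfd'
  #3 SA[3]=3  'bdcbbdfacfd'
  #4 SA[4]=7  'bdfacfd'
  #5 SA[5]=5  'cbbdfacfd'
  #6 SA[6]=11  'cfd'
  #7 SA[7]=13  'd'
  #8 SA[8]=4  'dcbbdfacfd'
  #9 SA[9]=8  'dfacfd'
  #10 SA[10]=1  'dgbdcbbdfacfd'
  #11 SA[11]=9  'facfd'
  #12 SA[12]=12  'fd'
  #13 SA[13]=2  'gbdcbbdfacfd'

SA = [10, 0, 6, 3, 7, 5, 11, 13, 4, 8, 1, 9, 12, 2]
rank  pair      lcp
   1  s[10:],s[0:]  1  'a'
   2  s[0:],s[6:]  0  ''
   3  s[6:],s[3:]  1  'b'
   4  s[3:],s[7:]  2  'bd'
   5  s[7:],s[5:]  0  ''
   6  s[5:],s[11:]  1  'c'
   7  s[11:],s[13:]  0  ''
   8  s[13:],s[4:]  1  'd'
   9  s[4:],s[8:]  1  'd'
  10  s[8:],s[1:]  1  'd'
  11  s[1:],s[9:]  0  ''
  12  s[9:],s[12:]  1  'f'
  13  s[12:],s[2:]  0  ''

[0, 1, 0, 1, 2, 0, 1, 0, 1, 1, 1, 0, 1, 0]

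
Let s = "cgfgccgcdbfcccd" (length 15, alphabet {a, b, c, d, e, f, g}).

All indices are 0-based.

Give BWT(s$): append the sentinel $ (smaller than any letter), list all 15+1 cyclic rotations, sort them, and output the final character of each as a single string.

rank  rotation          last
    0  $cgfgccgcdbfcccd  d
    1  bfcccd$cgfgccgcd  d
    2  cccd$cgfgccgcdbf  f
    3  ccd$cgfgccgcdbfc  c
    4  ccgcdbfcccd$cgfg  g
    5  cd$cgfgccgcdbfcc  c
    6  cdbfcccd$cgfgccg  g
    7  cgcdbfcccd$cgfgc  c
    8  cgfgccgcdbfcccd$  $
    9  d$cgfgccgcdbfccc  c
   10  dbfcccd$cgfgccgc  c
   11  fcccd$cgfgccgcdb  b
   12  fgccgcdbfcccd$cg  g
   13  gccgcdbfcccd$cgf  f
   14  gcdbfcccd$cgfgcc  c
   15  gfgccgcdbfcccd$c  c

ddfcgcgc$ccbgfcc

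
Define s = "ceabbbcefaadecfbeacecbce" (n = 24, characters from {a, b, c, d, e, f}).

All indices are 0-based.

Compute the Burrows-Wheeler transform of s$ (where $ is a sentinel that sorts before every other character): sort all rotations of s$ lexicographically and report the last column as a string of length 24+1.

efeeaabcbfeb$abeaccbcdcec

rank  rotation                   last
    0  $ceabbbcefaadecfbeacecbce  e
    1  aadecfbeacecbce$ceabbbcef  f
    2  abbbcefaadecfbeacecbce$ce  e
    3  acecbce$ceabbbcefaadecfbe  e
    4  adecfbeacecbce$ceabbbcefa  a
    5  bbbcefaadecfbeacecbce$cea  a
    6  bbcefaadecfbeacecbce$ceab  b
    7  bce$ceabbbcefaadecfbeacec  c
    8  bcefaadecfbeacecbce$ceabb  b
    9  beacecbce$ceabbbcefaadecf  f
   10  cbce$ceabbbcefaadecfbeace  e
   11  ce$ceabbbcefaadecfbeacecb  b
   12  ceabbbcefaadecfbeacecbce$  $
   13  cecbce$ceabbbcefaadecfbea  a
   14  cefaadecfbeacecbce$ceabbb  b
   15  cfbeacecbce$ceabbbcefaade  e
   16  decfbeacecbce$ceabbbcefaa  a
   17  e$ceabbbcefaadecfbeacecbc  c
   18  eabbbcefaadecfbeacecbce$c  c
   19  eacecbce$ceabbbcefaadecfb  b
   20  ecbce$ceabbbcefaadecfbeac  c
   21  ecfbeacecbce$ceabbbcefaad  d
   22  efaadecfbeacecbce$ceabbbc  c
   23  faadecfbeacecbce$ceabbbce  e
   24  fbeacecbce$ceabbbcefaadec  c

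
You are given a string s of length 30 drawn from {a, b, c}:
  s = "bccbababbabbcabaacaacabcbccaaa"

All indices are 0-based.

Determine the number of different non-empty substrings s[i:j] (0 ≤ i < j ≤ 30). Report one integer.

407

rank→(start, suffix):
  0 → (29, 'a')
  1 → (28, 'aa')
  2 → (27, 'aaa')
  3 → (15, 'aacaacabcbccaaa')
  4 → (18, 'aacabcbccaaa')
  5 → (13, 'abaacaacabcbccaaa')
  6 → (4, 'ababbabbcabaacaacabcbccaaa')
  7 → (6, 'abbabbcabaacaacabcbccaaa')
  8 → (9, 'abbcabaacaacabcbccaaa')
  9 → (21, 'abcbccaaa')
  10 → (16, 'acaacabcbccaaa')
  11 → (19, 'acabcbccaaa')
  12 → (14, 'baacaacabcbccaaa')
  13 → (3, 'bababbabbcabaacaacabcbccaaa')
  14 → (5, 'babbabbcabaacaacabcbccaaa')
  15 → (8, 'babbcabaacaacabcbccaaa')
  16 → (7, 'bbabbcabaacaacabcbccaaa')
  17 → (10, 'bbcabaacaacabcbccaaa')
  18 → (11, 'bcabaacaacabcbccaaa')
  19 → (22, 'bcbccaaa')
  20 → (24, 'bccaaa')
  21 → (0, 'bccbababbabbcabaacaacabcbccaaa')
  22 → (26, 'caaa')
  23 → (17, 'caacabcbccaaa')
  24 → (12, 'cabaacaacabcbccaaa')
  25 → (20, 'cabcbccaaa')
  26 → (2, 'cbababbabbcabaacaacabcbccaaa')
  27 → (23, 'cbccaaa')
  28 → (25, 'ccaaa')
  29 → (1, 'ccbababbabbcabaacaacabcbccaaa')

SA = [29, 28, 27, 15, 18, 13, 4, 6, 9, 21, 16, 19, 14, 3, 5, 8, 7, 10, 11, 22, 24, 0, 26, 17, 12, 20, 2, 23, 25, 1]
i: (SA[i-1],SA[i]) lcp shared
  1: (29,28) 1 'a'
  2: (28,27) 2 'aa'
  3: (27,15) 2 'aa'
  4: (15,18) 4 'aaca'
  5: (18,13) 1 'a'
  6: (13,4) 3 'aba'
  7: (4,6) 2 'ab'
  8: (6,9) 3 'abb'
  9: (9,21) 2 'ab'
  10: (21,16) 1 'a'
  11: (16,19) 3 'aca'
  12: (19,14) 0 ''
  13: (14,3) 2 'ba'
  14: (3,5) 3 'bab'
  15: (5,8) 4 'babb'
  16: (8,7) 1 'b'
  17: (7,10) 2 'bb'
  18: (10,11) 1 'b'
  19: (11,22) 2 'bc'
  20: (22,24) 2 'bc'
  21: (24,0) 3 'bcc'
  22: (0,26) 0 ''
  23: (26,17) 3 'caa'
  24: (17,12) 2 'ca'
  25: (12,20) 3 'cab'
  26: (20,2) 1 'c'
  27: (2,23) 2 'cb'
  28: (23,25) 1 'c'
  29: (25,1) 2 'cc'

n(n+1)/2 = 30·31/2 = 465
Σ LCP = 0 + 1 + 2 + 2 + 4 + 1 + 3 + 2 + 3 + 2 + 1 + 3 + 0 + 2 + 3 + 4 + 1 + 2 + 1 + 2 + 2 + 3 + 0 + 3 + 2 + 3 + 1 + 2 + 1 + 2 = 58
distinct = 465 − 58 = 407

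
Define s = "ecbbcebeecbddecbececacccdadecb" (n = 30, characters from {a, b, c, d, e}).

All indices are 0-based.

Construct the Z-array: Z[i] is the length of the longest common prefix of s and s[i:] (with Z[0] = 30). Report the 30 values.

[30, 0, 0, 0, 0, 1, 0, 1, 3, 0, 0, 0, 0, 3, 0, 0, 2, 0, 2, 0, 0, 0, 0, 0, 0, 0, 0, 3, 0, 0]

Z[0]=30
i=1: fresh scan; Z[1]=0
i=2: fresh scan; Z[2]=0
i=3: fresh scan; Z[3]=0
i=4: fresh scan; Z[4]=0
i=5: fresh scan; Z[5]=1 grow→box=[5,6)
i=6: fresh scan; Z[6]=0
i=7: fresh scan; Z[7]=1 grow→box=[7,8)
i=8: fresh scan; Z[8]=3 grow→box=[8,11)
i=9: min(r-i=2, Z[1]=0)=0; Z[9]=0
i=10: min(r-i=1, Z[2]=0)=0; Z[10]=0
i=11: fresh scan; Z[11]=0
i=12: fresh scan; Z[12]=0
i=13: fresh scan; Z[13]=3 grow→box=[13,16)
i=14: min(r-i=2, Z[1]=0)=0; Z[14]=0
i=15: min(r-i=1, Z[2]=0)=0; Z[15]=0
i=16: fresh scan; Z[16]=2 grow→box=[16,18)
i=17: min(r-i=1, Z[1]=0)=0; Z[17]=0
i=18: fresh scan; Z[18]=2 grow→box=[18,20)
i=19: min(r-i=1, Z[1]=0)=0; Z[19]=0
i=20: fresh scan; Z[20]=0
i=21: fresh scan; Z[21]=0
i=22: fresh scan; Z[22]=0
i=23: fresh scan; Z[23]=0
i=24: fresh scan; Z[24]=0
i=25: fresh scan; Z[25]=0
i=26: fresh scan; Z[26]=0
i=27: fresh scan; Z[27]=3 grow→box=[27,30)
i=28: min(r-i=2, Z[1]=0)=0; Z[28]=0
i=29: min(r-i=1, Z[2]=0)=0; Z[29]=0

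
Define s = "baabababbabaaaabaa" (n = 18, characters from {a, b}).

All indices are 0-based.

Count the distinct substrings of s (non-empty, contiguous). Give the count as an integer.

rank→(start, suffix):
  0 → (17, 'a')
  1 → (16, 'aa')
  2 → (11, 'aaaabaa')
  3 → (12, 'aaabaa')
  4 → (13, 'aabaa')
  5 → (1, 'aabababbabaaaabaa')
  6 → (14, 'abaa')
  7 → (9, 'abaaaabaa')
  8 → (2, 'abababbabaaaabaa')
  9 → (4, 'ababbabaaaabaa')
  10 → (6, 'abbabaaaabaa')
  11 → (15, 'baa')
  12 → (10, 'baaaabaa')
  13 → (0, 'baabababbabaaaabaa')
  14 → (8, 'babaaaabaa')
  15 → (3, 'bababbabaaaabaa')
  16 → (5, 'babbabaaaabaa')
  17 → (7, 'bbabaaaabaa')

SA = [17, 16, 11, 12, 13, 1, 14, 9, 2, 4, 6, 15, 10, 0, 8, 3, 5, 7]
[i] adj suffixes → lcp
  [1] 17/16 → 1 ('a')
  [2] 16/11 → 2 ('aa')
  [3] 11/12 → 3 ('aaa')
  [4] 12/13 → 2 ('aa')
  [5] 13/1 → 4 ('aaba')
  [6] 1/14 → 1 ('a')
  [7] 14/9 → 4 ('abaa')
  [8] 9/2 → 3 ('aba')
  [9] 2/4 → 4 ('abab')
  [10] 4/6 → 2 ('ab')
  [11] 6/15 → 0 ('')
  [12] 15/10 → 3 ('baa')
  [13] 10/0 → 3 ('baa')
  [14] 0/8 → 2 ('ba')
  [15] 8/3 → 4 ('baba')
  [16] 3/5 → 3 ('bab')
  [17] 5/7 → 1 ('b')

n(n+1)/2 = 18·19/2 = 171
Σ LCP = 0 + 1 + 2 + 3 + 2 + 4 + 1 + 4 + 3 + 4 + 2 + 0 + 3 + 3 + 2 + 4 + 3 + 1 = 42
distinct = 171 − 42 = 129

129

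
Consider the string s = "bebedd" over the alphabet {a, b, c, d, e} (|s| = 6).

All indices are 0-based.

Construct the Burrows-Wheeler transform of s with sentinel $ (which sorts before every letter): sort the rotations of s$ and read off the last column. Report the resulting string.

d$edebb

rank  rotation last
    0  $bebedd  d
    1  bebedd$  $
    2  bedd$be  e
    3  d$bebed  d
    4  dd$bebe  e
    5  ebedd$b  b
    6  edd$beb  b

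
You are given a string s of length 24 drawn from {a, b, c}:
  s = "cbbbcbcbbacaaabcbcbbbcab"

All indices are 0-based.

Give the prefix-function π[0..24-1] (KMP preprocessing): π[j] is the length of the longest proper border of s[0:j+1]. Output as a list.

π[0] = 0
j=1 s[j]='b': π[1]=0 (border '')
j=2 s[j]='b': π[2]=0 (border '')
j=3 s[j]='b': π[3]=0 (border '')
j=4 s[j]='c': π[4]=1 (border 'c')
j=5 s[j]='b': π[5]=2 (border 'cb')
j=6 s[j]='c': k: 2→0; π[6]=1 (border 'c')
j=7 s[j]='b': π[7]=2 (border 'cb')
j=8 s[j]='b': π[8]=3 (border 'cbb')
j=9 s[j]='a': k: 3→0; π[9]=0 (border '')
j=10 s[j]='c': π[10]=1 (border 'c')
j=11 s[j]='a': k: 1→0; π[11]=0 (border '')
j=12 s[j]='a': π[12]=0 (border '')
j=13 s[j]='a': π[13]=0 (border '')
j=14 s[j]='b': π[14]=0 (border '')
j=15 s[j]='c': π[15]=1 (border 'c')
j=16 s[j]='b': π[16]=2 (border 'cb')
j=17 s[j]='c': k: 2→0; π[17]=1 (border 'c')
j=18 s[j]='b': π[18]=2 (border 'cb')
j=19 s[j]='b': π[19]=3 (border 'cbb')
j=20 s[j]='b': π[20]=4 (border 'cbbb')
j=21 s[j]='c': π[21]=5 (border 'cbbbc')
j=22 s[j]='a': k: 5→1→0; π[22]=0 (border '')
j=23 s[j]='b': π[23]=0 (border '')

[0, 0, 0, 0, 1, 2, 1, 2, 3, 0, 1, 0, 0, 0, 0, 1, 2, 1, 2, 3, 4, 5, 0, 0]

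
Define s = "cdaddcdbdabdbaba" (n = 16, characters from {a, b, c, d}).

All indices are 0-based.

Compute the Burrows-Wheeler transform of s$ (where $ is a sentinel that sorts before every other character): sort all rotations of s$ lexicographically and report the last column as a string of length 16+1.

rank  rotation           last
    0  $cdaddcdbdabdbaba  a
    1  a$cdaddcdbdabdbab  b
    2  aba$cdaddcdbdabdb  b
    3  abdbaba$cdaddcdbd  d
    4  addcdbdabdbaba$cd  d
    5  ba$cdaddcdbdabdba  a
    6  baba$cdaddcdbdabd  d
    7  bdabdbaba$cdaddcd  d
    8  bdbaba$cdaddcdbda  a
    9  cdaddcdbdabdbaba$  $
   10  cdbdabdbaba$cdadd  d
   11  dabdbaba$cdaddcdb  b
   12  daddcdbdabdbaba$c  c
   13  dbaba$cdaddcdbdab  b
   14  dbdabdbaba$cdaddc  c
   15  dcdbdabdbaba$cdad  d
   16  ddcdbdabdbaba$cda  a

abbddadda$dbcbcda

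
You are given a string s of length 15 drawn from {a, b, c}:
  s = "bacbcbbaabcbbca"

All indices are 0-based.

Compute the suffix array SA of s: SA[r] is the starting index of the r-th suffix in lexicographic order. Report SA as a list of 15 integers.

rank→(start, suffix):
  0 → (14, 'a')
  1 → (7, 'aabcbbca')
  2 → (8, 'abcbbca')
  3 → (1, 'acbcbbaabcbbca')
  4 → (6, 'baabcbbca')
  5 → (0, 'bacbcbbaabcbbca')
  6 → (5, 'bbaabcbbca')
  7 → (11, 'bbca')
  8 → (12, 'bca')
  9 → (3, 'bcbbaabcbbca')
  10 → (9, 'bcbbca')
  11 → (13, 'ca')
  12 → (4, 'cbbaabcbbca')
  13 → (10, 'cbbca')
  14 → (2, 'cbcbbaabcbbca')

[14, 7, 8, 1, 6, 0, 5, 11, 12, 3, 9, 13, 4, 10, 2]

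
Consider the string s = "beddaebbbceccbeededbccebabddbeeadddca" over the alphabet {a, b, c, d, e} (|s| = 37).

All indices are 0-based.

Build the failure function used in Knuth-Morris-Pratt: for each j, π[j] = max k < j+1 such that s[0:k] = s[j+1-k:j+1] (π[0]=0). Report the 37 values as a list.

[0, 0, 0, 0, 0, 0, 1, 1, 1, 0, 0, 0, 0, 1, 2, 0, 0, 0, 0, 1, 0, 0, 0, 1, 0, 1, 0, 0, 1, 2, 0, 0, 0, 0, 0, 0, 0]

π[0] = 0
j=1 s[j]='e': π[1]=0 (border '')
j=2 s[j]='d': π[2]=0 (border '')
j=3 s[j]='d': π[3]=0 (border '')
j=4 s[j]='a': π[4]=0 (border '')
j=5 s[j]='e': π[5]=0 (border '')
j=6 s[j]='b': π[6]=1 (border 'b')
j=7 s[j]='b': k: 1→0; π[7]=1 (border 'b')
j=8 s[j]='b': k: 1→0; π[8]=1 (border 'b')
j=9 s[j]='c': k: 1→0; π[9]=0 (border '')
j=10 s[j]='e': π[10]=0 (border '')
j=11 s[j]='c': π[11]=0 (border '')
j=12 s[j]='c': π[12]=0 (border '')
j=13 s[j]='b': π[13]=1 (border 'b')
j=14 s[j]='e': π[14]=2 (border 'be')
j=15 s[j]='e': k: 2→0; π[15]=0 (border '')
j=16 s[j]='d': π[16]=0 (border '')
j=17 s[j]='e': π[17]=0 (border '')
j=18 s[j]='d': π[18]=0 (border '')
j=19 s[j]='b': π[19]=1 (border 'b')
j=20 s[j]='c': k: 1→0; π[20]=0 (border '')
j=21 s[j]='c': π[21]=0 (border '')
j=22 s[j]='e': π[22]=0 (border '')
j=23 s[j]='b': π[23]=1 (border 'b')
j=24 s[j]='a': k: 1→0; π[24]=0 (border '')
j=25 s[j]='b': π[25]=1 (border 'b')
j=26 s[j]='d': k: 1→0; π[26]=0 (border '')
j=27 s[j]='d': π[27]=0 (border '')
j=28 s[j]='b': π[28]=1 (border 'b')
j=29 s[j]='e': π[29]=2 (border 'be')
j=30 s[j]='e': k: 2→0; π[30]=0 (border '')
j=31 s[j]='a': π[31]=0 (border '')
j=32 s[j]='d': π[32]=0 (border '')
j=33 s[j]='d': π[33]=0 (border '')
j=34 s[j]='d': π[34]=0 (border '')
j=35 s[j]='c': π[35]=0 (border '')
j=36 s[j]='a': π[36]=0 (border '')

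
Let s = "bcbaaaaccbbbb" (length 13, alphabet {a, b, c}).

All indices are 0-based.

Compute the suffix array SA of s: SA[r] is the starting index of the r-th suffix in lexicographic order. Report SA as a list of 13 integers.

rank | idx | suffix
   0 |   3 | aaaaccbbbb
   1 |   4 | aaaccbbbb
   2 |   5 | aaccbbbb
   3 |   6 | accbbbb
   4 |  12 | b
   5 |   2 | baaaaccbbbb
   6 |  11 | bb
   7 |  10 | bbb
   8 |   9 | bbbb
   9 |   0 | bcbaaaaccbbbb
  10 |   1 | cbaaaaccbbbb
  11 |   8 | cbbbb
  12 |   7 | ccbbbb

[3, 4, 5, 6, 12, 2, 11, 10, 9, 0, 1, 8, 7]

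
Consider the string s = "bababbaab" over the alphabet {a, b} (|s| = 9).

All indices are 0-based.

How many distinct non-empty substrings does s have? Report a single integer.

33

rank→(start, suffix):
  0 → (6, 'aab')
  1 → (7, 'ab')
  2 → (1, 'ababbaab')
  3 → (3, 'abbaab')
  4 → (8, 'b')
  5 → (5, 'baab')
  6 → (0, 'bababbaab')
  7 → (2, 'babbaab')
  8 → (4, 'bbaab')

SA = [6, 7, 1, 3, 8, 5, 0, 2, 4]
i: (SA[i-1],SA[i]) lcp shared
  1: (6,7) 1 'a'
  2: (7,1) 2 'ab'
  3: (1,3) 2 'ab'
  4: (3,8) 0 ''
  5: (8,5) 1 'b'
  6: (5,0) 2 'ba'
  7: (0,2) 3 'bab'
  8: (2,4) 1 'b'

n(n+1)/2 = 9·10/2 = 45
Σ LCP = 0 + 1 + 2 + 2 + 0 + 1 + 2 + 3 + 1 = 12
distinct = 45 − 12 = 33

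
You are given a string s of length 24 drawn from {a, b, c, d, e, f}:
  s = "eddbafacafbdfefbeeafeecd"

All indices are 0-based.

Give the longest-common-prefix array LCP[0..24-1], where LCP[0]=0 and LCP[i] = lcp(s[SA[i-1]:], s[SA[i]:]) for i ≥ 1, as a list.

[0, 1, 2, 2, 0, 1, 1, 0, 1, 0, 1, 1, 1, 0, 1, 1, 1, 2, 1, 0, 1, 2, 1, 2]

sorted suffixes:
  #0 SA[0]=6  'acafbdfefbeeafeecd'
  #1 SA[1]=4  'afacafbdfefbeeafeecd'
  #2 SA[2]=8  'afbdfefbeeafeecd'
  #3 SA[3]=18  'afeecd'
  #4 SA[4]=3  'bafacafbdfefbeeafeecd'
  #5 SA[5]=10  'bdfefbeeafeecd'
  #6 SA[6]=15  'beeafeecd'
  #7 SA[7]=7  'cafbdfefbeeafeecd'
  #8 SA[8]=22  'cd'
  #9 SA[9]=23  'd'
  #10 SA[10]=2  'dbafacafbdfefbeeafeecd'
  #11 SA[11]=1  'ddbafacafbdfefbeeafeecd'
  #12 SA[12]=11  'dfefbeeafeecd'
  #13 SA[13]=17  'eafeecd'
  #14 SA[14]=21  'ecd'
  #15 SA[15]=0  'eddbafacafbdfefbeeafeecd'
  #16 SA[16]=16  'eeafeecd'
  #17 SA[17]=20  'eecd'
  #18 SA[18]=13  'efbeeafeecd'
  #19 SA[19]=5  'facafbdfefbeeafeecd'
  #20 SA[20]=9  'fbdfefbeeafeecd'
  #21 SA[21]=14  'fbeeafeecd'
  #22 SA[22]=19  'feecd'
  #23 SA[23]=12  'fefbeeafeecd'

SA = [6, 4, 8, 18, 3, 10, 15, 7, 22, 23, 2, 1, 11, 17, 21, 0, 16, 20, 13, 5, 9, 14, 19, 12]
[i] adj suffixes → lcp
  [1] 6/4 → 1 ('a')
  [2] 4/8 → 2 ('af')
  [3] 8/18 → 2 ('af')
  [4] 18/3 → 0 ('')
  [5] 3/10 → 1 ('b')
  [6] 10/15 → 1 ('b')
  [7] 15/7 → 0 ('')
  [8] 7/22 → 1 ('c')
  [9] 22/23 → 0 ('')
  [10] 23/2 → 1 ('d')
  [11] 2/1 → 1 ('d')
  [12] 1/11 → 1 ('d')
  [13] 11/17 → 0 ('')
  [14] 17/21 → 1 ('e')
  [15] 21/0 → 1 ('e')
  [16] 0/16 → 1 ('e')
  [17] 16/20 → 2 ('ee')
  [18] 20/13 → 1 ('e')
  [19] 13/5 → 0 ('')
  [20] 5/9 → 1 ('f')
  [21] 9/14 → 2 ('fb')
  [22] 14/19 → 1 ('f')
  [23] 19/12 → 2 ('fe')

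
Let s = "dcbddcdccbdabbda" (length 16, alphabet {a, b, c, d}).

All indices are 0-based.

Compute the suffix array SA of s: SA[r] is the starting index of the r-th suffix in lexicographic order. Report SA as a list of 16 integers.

[15, 11, 12, 13, 9, 2, 8, 1, 7, 5, 14, 10, 0, 6, 4, 3]

rank | idx | suffix
   0 |  15 | a
   1 |  11 | abbda
   2 |  12 | bbda
   3 |  13 | bda
   4 |   9 | bdabbda
   5 |   2 | bddcdccbdabbda
   6 |   8 | cbdabbda
   7 |   1 | cbddcdccbdabbda
   8 |   7 | ccbdabbda
   9 |   5 | cdccbdabbda
  10 |  14 | da
  11 |  10 | dabbda
  12 |   0 | dcbddcdccbdabbda
  13 |   6 | dccbdabbda
  14 |   4 | dcdccbdabbda
  15 |   3 | ddcdccbdabbda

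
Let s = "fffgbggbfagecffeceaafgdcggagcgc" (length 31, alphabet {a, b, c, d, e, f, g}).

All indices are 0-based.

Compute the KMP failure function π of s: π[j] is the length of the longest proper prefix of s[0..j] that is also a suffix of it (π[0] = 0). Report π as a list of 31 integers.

[0, 1, 2, 0, 0, 0, 0, 0, 1, 0, 0, 0, 0, 1, 2, 0, 0, 0, 0, 0, 1, 0, 0, 0, 0, 0, 0, 0, 0, 0, 0]

π[0] = 0
j=1 s[j]='f': π[1]=1 (border 'f')
j=2 s[j]='f': π[2]=2 (border 'ff')
j=3 s[j]='g': k: 2→1→0; π[3]=0 (border '')
j=4 s[j]='b': π[4]=0 (border '')
j=5 s[j]='g': π[5]=0 (border '')
j=6 s[j]='g': π[6]=0 (border '')
j=7 s[j]='b': π[7]=0 (border '')
j=8 s[j]='f': π[8]=1 (border 'f')
j=9 s[j]='a': k: 1→0; π[9]=0 (border '')
j=10 s[j]='g': π[10]=0 (border '')
j=11 s[j]='e': π[11]=0 (border '')
j=12 s[j]='c': π[12]=0 (border '')
j=13 s[j]='f': π[13]=1 (border 'f')
j=14 s[j]='f': π[14]=2 (border 'ff')
j=15 s[j]='e': k: 2→1→0; π[15]=0 (border '')
j=16 s[j]='c': π[16]=0 (border '')
j=17 s[j]='e': π[17]=0 (border '')
j=18 s[j]='a': π[18]=0 (border '')
j=19 s[j]='a': π[19]=0 (border '')
j=20 s[j]='f': π[20]=1 (border 'f')
j=21 s[j]='g': k: 1→0; π[21]=0 (border '')
j=22 s[j]='d': π[22]=0 (border '')
j=23 s[j]='c': π[23]=0 (border '')
j=24 s[j]='g': π[24]=0 (border '')
j=25 s[j]='g': π[25]=0 (border '')
j=26 s[j]='a': π[26]=0 (border '')
j=27 s[j]='g': π[27]=0 (border '')
j=28 s[j]='c': π[28]=0 (border '')
j=29 s[j]='g': π[29]=0 (border '')
j=30 s[j]='c': π[30]=0 (border '')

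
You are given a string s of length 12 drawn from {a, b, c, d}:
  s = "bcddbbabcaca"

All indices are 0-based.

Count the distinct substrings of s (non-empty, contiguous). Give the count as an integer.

sorted suffixes:
  #0 SA[0]=11  'a'
  #1 SA[1]=6  'abcaca'
  #2 SA[2]=9  'aca'
  #3 SA[3]=5  'babcaca'
  #4 SA[4]=4  'bbabcaca'
  #5 SA[5]=7  'bcaca'
  #6 SA[6]=0  'bcddbbabcaca'
  #7 SA[7]=10  'ca'
  #8 SA[8]=8  'caca'
  #9 SA[9]=1  'cddbbabcaca'
  #10 SA[10]=3  'dbbabcaca'
  #11 SA[11]=2  'ddbbabcaca'

SA = [11, 6, 9, 5, 4, 7, 0, 10, 8, 1, 3, 2]
[i] adj suffixes → lcp
  [1] 11/6 → 1 ('a')
  [2] 6/9 → 1 ('a')
  [3] 9/5 → 0 ('')
  [4] 5/4 → 1 ('b')
  [5] 4/7 → 1 ('b')
  [6] 7/0 → 2 ('bc')
  [7] 0/10 → 0 ('')
  [8] 10/8 → 2 ('ca')
  [9] 8/1 → 1 ('c')
  [10] 1/3 → 0 ('')
  [11] 3/2 → 1 ('d')

n(n+1)/2 = 12·13/2 = 78
Σ LCP = 0 + 1 + 1 + 0 + 1 + 1 + 2 + 0 + 2 + 1 + 0 + 1 = 10
distinct = 78 − 10 = 68

68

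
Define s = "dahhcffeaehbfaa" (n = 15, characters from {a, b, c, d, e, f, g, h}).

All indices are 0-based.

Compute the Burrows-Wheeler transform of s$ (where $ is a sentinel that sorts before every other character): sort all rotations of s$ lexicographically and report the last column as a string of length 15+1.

rank  rotation          last
    0  $dahhcffeaehbfaa  a
    1  a$dahhcffeaehbfa  a
    2  aa$dahhcffeaehbf  f
    3  aehbfaa$dahhcffe  e
    4  ahhcffeaehbfaa$d  d
    5  bfaa$dahhcffeaeh  h
    6  cffeaehbfaa$dahh  h
    7  dahhcffeaehbfaa$  $
    8  eaehbfaa$dahhcff  f
    9  ehbfaa$dahhcffea  a
   10  faa$dahhcffeaehb  b
   11  feaehbfaa$dahhcf  f
   12  ffeaehbfaa$dahhc  c
   13  hbfaa$dahhcffeae  e
   14  hcffeaehbfaa$dah  h
   15  hhcffeaehbfaa$da  a

aafedhh$fabfceha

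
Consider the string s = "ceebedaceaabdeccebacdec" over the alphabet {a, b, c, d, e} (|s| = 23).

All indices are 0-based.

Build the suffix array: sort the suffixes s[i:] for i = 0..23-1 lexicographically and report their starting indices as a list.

sorted suffixes:
  #0 SA[0]=9  'aabdeccebacdec'
  #1 SA[1]=10  'abdeccebacdec'
  #2 SA[2]=18  'acdec'
  #3 SA[3]=6  'aceaabdeccebacdec'
  #4 SA[4]=17  'bacdec'
  #5 SA[5]=11  'bdeccebacdec'
  #6 SA[6]=3  'bedaceaabdeccebacdec'
  #7 SA[7]=22  'c'
  #8 SA[8]=14  'ccebacdec'
  #9 SA[9]=19  'cdec'
  #10 SA[10]=7  'ceaabdeccebacdec'
  #11 SA[11]=15  'cebacdec'
  #12 SA[12]=0  'ceebedaceaabdeccebacdec'
  #13 SA[13]=5  'daceaabdeccebacdec'
  #14 SA[14]=20  'dec'
  #15 SA[15]=12  'deccebacdec'
  #16 SA[16]=8  'eaabdeccebacdec'
  #17 SA[17]=16  'ebacdec'
  #18 SA[18]=2  'ebedaceaabdeccebacdec'
  #19 SA[19]=21  'ec'
  #20 SA[20]=13  'eccebacdec'
  #21 SA[21]=4  'edaceaabdeccebacdec'
  #22 SA[22]=1  'eebedaceaabdeccebacdec'

[9, 10, 18, 6, 17, 11, 3, 22, 14, 19, 7, 15, 0, 5, 20, 12, 8, 16, 2, 21, 13, 4, 1]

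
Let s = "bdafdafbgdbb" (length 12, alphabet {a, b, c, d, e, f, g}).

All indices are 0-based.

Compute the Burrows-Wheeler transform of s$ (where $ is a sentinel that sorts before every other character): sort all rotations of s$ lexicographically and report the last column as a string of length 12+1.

bddbd$ffbgaab

rank  rotation       last
    0  $bdafdafbgdbb  b
    1  afbgdbb$bdafd  d
    2  afdafbgdbb$bd  d
    3  b$bdafdafbgdb  b
    4  bb$bdafdafbgd  d
    5  bdafdafbgdbb$  $
    6  bgdbb$bdafdaf  f
    7  dafbgdbb$bdaf  f
    8  dafdafbgdbb$b  b
    9  dbb$bdafdafbg  g
   10  fbgdbb$bdafda  a
   11  fdafbgdbb$bda  a
   12  gdbb$bdafdafb  b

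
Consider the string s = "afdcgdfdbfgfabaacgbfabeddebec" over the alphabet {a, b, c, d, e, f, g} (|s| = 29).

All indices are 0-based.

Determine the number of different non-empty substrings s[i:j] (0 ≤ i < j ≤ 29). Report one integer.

406

sorted suffixes:
  #0 SA[0]=14  'aacgbfabeddebec'
  #1 SA[1]=12  'abaacgbfabeddebec'
  #2 SA[2]=20  'abeddebec'
  #3 SA[3]=15  'acgbfabeddebec'
  #4 SA[4]=0  'afdcgdfdbfgfabaacgbfabeddebec'
  #5 SA[5]=13  'baacgbfabeddebec'
  #6 SA[6]=26  'bec'
  #7 SA[7]=21  'beddebec'
  #8 SA[8]=18  'bfabeddebec'
  #9 SA[9]=8  'bfgfabaacgbfabeddebec'
  #10 SA[10]=28  'c'
  #11 SA[11]=16  'cgbfabeddebec'
  #12 SA[12]=3  'cgdfdbfgfabaacgbfabeddebec'
  #13 SA[13]=7  'dbfgfabaacgbfabeddebec'
  #14 SA[14]=2  'dcgdfdbfgfabaacgbfabeddebec'
  #15 SA[15]=23  'ddebec'
  #16 SA[16]=24  'debec'
  #17 SA[17]=5  'dfdbfgfabaacgbfabeddebec'
  #18 SA[18]=25  'ebec'
  #19 SA[19]=27  'ec'
  #20 SA[20]=22  'eddebec'
  #21 SA[21]=11  'fabaacgbfabeddebec'
  #22 SA[22]=19  'fabeddebec'
  #23 SA[23]=6  'fdbfgfabaacgbfabeddebec'
  #24 SA[24]=1  'fdcgdfdbfgfabaacgbfabeddebec'
  #25 SA[25]=9  'fgfabaacgbfabeddebec'
  #26 SA[26]=17  'gbfabeddebec'
  #27 SA[27]=4  'gdfdbfgfabaacgbfabeddebec'
  #28 SA[28]=10  'gfabaacgbfabeddebec'

SA = [14, 12, 20, 15, 0, 13, 26, 21, 18, 8, 28, 16, 3, 7, 2, 23, 24, 5, 25, 27, 22, 11, 19, 6, 1, 9, 17, 4, 10]
rank  pair      lcp
   1  s[14:],s[12:]  1  'a'
   2  s[12:],s[20:]  2  'ab'
   3  s[20:],s[15:]  1  'a'
   4  s[15:],s[0:]  1  'a'
   5  s[0:],s[13:]  0  ''
   6  s[13:],s[26:]  1  'b'
   7  s[26:],s[21:]  2  'be'
   8  s[21:],s[18:]  1  'b'
   9  s[18:],s[8:]  2  'bf'
  10  s[8:],s[28:]  0  ''
  11  s[28:],s[16:]  1  'c'
  12  s[16:],s[3:]  2  'cg'
  13  s[3:],s[7:]  0  ''
  14  s[7:],s[2:]  1  'd'
  15  s[2:],s[23:]  1  'd'
  16  s[23:],s[24:]  1  'd'
  17  s[24:],s[5:]  1  'd'
  18  s[5:],s[25:]  0  ''
  19  s[25:],s[27:]  1  'e'
  20  s[27:],s[22:]  1  'e'
  21  s[22:],s[11:]  0  ''
  22  s[11:],s[19:]  3  'fab'
  23  s[19:],s[6:]  1  'f'
  24  s[6:],s[1:]  2  'fd'
  25  s[1:],s[9:]  1  'f'
  26  s[9:],s[17:]  0  ''
  27  s[17:],s[4:]  1  'g'
  28  s[4:],s[10:]  1  'g'

n(n+1)/2 = 29·30/2 = 435
Σ LCP = 0 + 1 + 2 + 1 + 1 + 0 + 1 + 2 + 1 + 2 + 0 + 1 + 2 + 0 + 1 + 1 + 1 + 1 + 0 + 1 + 1 + 0 + 3 + 1 + 2 + 1 + 0 + 1 + 1 = 29
distinct = 435 − 29 = 406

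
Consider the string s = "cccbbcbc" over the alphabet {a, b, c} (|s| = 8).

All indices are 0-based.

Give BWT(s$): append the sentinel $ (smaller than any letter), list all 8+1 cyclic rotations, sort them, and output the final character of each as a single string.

cccbbcbc$

rank  rotation   last
    0  $cccbbcbc  c
    1  bbcbc$ccc  c
    2  bc$cccbbc  c
    3  bcbc$cccb  b
    4  c$cccbbcb  b
    5  cbbcbc$cc  c
    6  cbc$cccbb  b
    7  ccbbcbc$c  c
    8  cccbbcbc$  $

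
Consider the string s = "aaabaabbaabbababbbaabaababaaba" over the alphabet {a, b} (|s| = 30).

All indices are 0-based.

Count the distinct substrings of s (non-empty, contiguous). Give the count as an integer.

367

sorted suffixes:
  #0 SA[0]=29  'a'
  #1 SA[1]=0  'aaabaabbaabbababbbaabaababaaba'
  #2 SA[2]=26  'aaba'
  #3 SA[3]=18  'aabaababaaba'
  #4 SA[4]=1  'aabaabbaabbababbbaabaababaaba'
  #5 SA[5]=21  'aababaaba'
  #6 SA[6]=4  'aabbaabbababbbaabaababaaba'
  #7 SA[7]=8  'aabbababbbaabaababaaba'
  #8 SA[8]=27  'aba'
  #9 SA[9]=24  'abaaba'
  #10 SA[10]=19  'abaababaaba'
  #11 SA[11]=2  'abaabbaabbababbbaabaababaaba'
  #12 SA[12]=22  'ababaaba'
  #13 SA[13]=12  'ababbbaabaababaaba'
  #14 SA[14]=5  'abbaabbababbbaabaababaaba'
  #15 SA[15]=9  'abbababbbaabaababaaba'
  #16 SA[16]=14  'abbbaabaababaaba'
  #17 SA[17]=28  'ba'
  #18 SA[18]=25  'baaba'
  #19 SA[19]=17  'baabaababaaba'
  #20 SA[20]=20  'baababaaba'
  #21 SA[21]=3  'baabbaabbababbbaabaababaaba'
  #22 SA[22]=7  'baabbababbbaabaababaaba'
  #23 SA[23]=23  'babaaba'
  #24 SA[24]=11  'bababbbaabaababaaba'
  #25 SA[25]=13  'babbbaabaababaaba'
  #26 SA[26]=16  'bbaabaababaaba'
  #27 SA[27]=6  'bbaabbababbbaabaababaaba'
  #28 SA[28]=10  'bbababbbaabaababaaba'
  #29 SA[29]=15  'bbbaabaababaaba'

SA = [29, 0, 26, 18, 1, 21, 4, 8, 27, 24, 19, 2, 22, 12, 5, 9, 14, 28, 25, 17, 20, 3, 7, 23, 11, 13, 16, 6, 10, 15]
[i] adj suffixes → lcp
  [1] 29/0 → 1 ('a')
  [2] 0/26 → 2 ('aa')
  [3] 26/18 → 4 ('aaba')
  [4] 18/1 → 6 ('aabaab')
  [5] 1/21 → 4 ('aaba')
  [6] 21/4 → 3 ('aab')
  [7] 4/8 → 5 ('aabba')
  [8] 8/27 → 1 ('a')
  [9] 27/24 → 3 ('aba')
  [10] 24/19 → 6 ('abaaba')
  [11] 19/2 → 5 ('abaab')
  [12] 2/22 → 3 ('aba')
  [13] 22/12 → 4 ('abab')
  [14] 12/5 → 2 ('ab')
  [15] 5/9 → 4 ('abba')
  [16] 9/14 → 3 ('abb')
  [17] 14/28 → 0 ('')
  [18] 28/25 → 2 ('ba')
  [19] 25/17 → 5 ('baaba')
  [20] 17/20 → 5 ('baaba')
  [21] 20/3 → 4 ('baab')
  [22] 3/7 → 6 ('baabba')
  [23] 7/23 → 2 ('ba')
  [24] 23/11 → 4 ('baba')
  [25] 11/13 → 3 ('bab')
  [26] 13/16 → 1 ('b')
  [27] 16/6 → 5 ('bbaab')
  [28] 6/10 → 3 ('bba')
  [29] 10/15 → 2 ('bb')

n(n+1)/2 = 30·31/2 = 465
Σ LCP = 0 + 1 + 2 + 4 + 6 + 4 + 3 + 5 + 1 + 3 + 6 + 5 + 3 + 4 + 2 + 4 + 3 + 0 + 2 + 5 + 5 + 4 + 6 + 2 + 4 + 3 + 1 + 5 + 3 + 2 = 98
distinct = 465 − 98 = 367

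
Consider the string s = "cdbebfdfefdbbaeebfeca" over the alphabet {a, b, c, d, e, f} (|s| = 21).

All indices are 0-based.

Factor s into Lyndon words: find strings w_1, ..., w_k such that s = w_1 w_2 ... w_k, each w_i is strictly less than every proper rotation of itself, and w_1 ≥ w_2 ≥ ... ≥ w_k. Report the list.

emit factor 1: 'cd' (i=0, period=2)
emit factor 2: 'bebfdfefd' (i=2, period=9)
emit factor 3: 'b' (i=11, period=1)
emit factor 4: 'b' (i=12, period=1)
emit factor 5: 'aeebfec' (i=13, period=7)
emit factor 6: 'a' (i=20, period=1)

["cd", "bebfdfefd", "b", "b", "aeebfec", "a"]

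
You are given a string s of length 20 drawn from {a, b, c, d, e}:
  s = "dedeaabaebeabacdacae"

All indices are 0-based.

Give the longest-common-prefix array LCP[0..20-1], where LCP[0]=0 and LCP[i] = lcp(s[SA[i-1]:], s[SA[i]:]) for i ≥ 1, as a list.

rank | idx | suffix
   0 |   4 | aabaebeabacdacae
   1 |  11 | abacdacae
   2 |   5 | abaebeabacdacae
   3 |  16 | acae
   4 |  13 | acdacae
   5 |  18 | ae
   6 |   7 | aebeabacdacae
   7 |  12 | bacdacae
   8 |   6 | baebeabacdacae
   9 |   9 | beabacdacae
  10 |  17 | cae
  11 |  14 | cdacae
  12 |  15 | dacae
  13 |   2 | deaabaebeabacdacae
  14 |   0 | dedeaabaebeabacdacae
  15 |  19 | e
  16 |   3 | eaabaebeabacdacae
  17 |  10 | eabacdacae
  18 |   8 | ebeabacdacae
  19 |   1 | edeaabaebeabacdacae

SA = [4, 11, 5, 16, 13, 18, 7, 12, 6, 9, 17, 14, 15, 2, 0, 19, 3, 10, 8, 1]
[i] adj suffixes → lcp
  [1] 4/11 → 1 ('a')
  [2] 11/5 → 3 ('aba')
  [3] 5/16 → 1 ('a')
  [4] 16/13 → 2 ('ac')
  [5] 13/18 → 1 ('a')
  [6] 18/7 → 2 ('ae')
  [7] 7/12 → 0 ('')
  [8] 12/6 → 2 ('ba')
  [9] 6/9 → 1 ('b')
  [10] 9/17 → 0 ('')
  [11] 17/14 → 1 ('c')
  [12] 14/15 → 0 ('')
  [13] 15/2 → 1 ('d')
  [14] 2/0 → 2 ('de')
  [15] 0/19 → 0 ('')
  [16] 19/3 → 1 ('e')
  [17] 3/10 → 2 ('ea')
  [18] 10/8 → 1 ('e')
  [19] 8/1 → 1 ('e')

[0, 1, 3, 1, 2, 1, 2, 0, 2, 1, 0, 1, 0, 1, 2, 0, 1, 2, 1, 1]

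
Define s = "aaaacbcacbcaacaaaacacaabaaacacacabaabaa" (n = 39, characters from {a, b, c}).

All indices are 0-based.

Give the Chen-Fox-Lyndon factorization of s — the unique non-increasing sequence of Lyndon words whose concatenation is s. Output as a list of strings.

emit factor 1: 'aaaacbcacbcaac' (i=0, period=14)
emit factor 2: 'aaaacacaabaaacacacabaab' (i=14, period=23)
emit factor 3: 'a' (i=37, period=1)
emit factor 4: 'a' (i=38, period=1)

["aaaacbcacbcaac", "aaaacacaabaaacacacabaab", "a", "a"]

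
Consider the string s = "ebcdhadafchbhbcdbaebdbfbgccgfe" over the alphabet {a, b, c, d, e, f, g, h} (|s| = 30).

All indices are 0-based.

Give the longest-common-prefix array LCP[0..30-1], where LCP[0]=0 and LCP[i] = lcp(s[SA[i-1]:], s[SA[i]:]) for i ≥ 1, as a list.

rank | idx | suffix
   0 |   5 | adafchbhbcdbaebdbfbgccgfe
   1 |  17 | aebdbfbgccgfe
   2 |   7 | afchbhbcdbaebdbfbgccgfe
   3 |  16 | baebdbfbgccgfe
   4 |  13 | bcdbaebdbfbgccgfe
   5 |   1 | bcdhadafchbhbcdbaebdbfbgccgfe
   6 |  19 | bdbfbgccgfe
   7 |  21 | bfbgccgfe
   8 |  23 | bgccgfe
   9 |  11 | bhbcdbaebdbfbgccgfe
  10 |  25 | ccgfe
  11 |  14 | cdbaebdbfbgccgfe
  12 |   2 | cdhadafchbhbcdbaebdbfbgccgfe
  13 |  26 | cgfe
  14 |   9 | chbhbcdbaebdbfbgccgfe
  15 |   6 | dafchbhbcdbaebdbfbgccgfe
  16 |  15 | dbaebdbfbgccgfe
  17 |  20 | dbfbgccgfe
  18 |   3 | dhadafchbhbcdbaebdbfbgccgfe
  19 |  29 | e
  20 |   0 | ebcdhadafchbhbcdbaebdbfbgccgfe
  21 |  18 | ebdbfbgccgfe
  22 |  22 | fbgccgfe
  23 |   8 | fchbhbcdbaebdbfbgccgfe
  24 |  28 | fe
  25 |  24 | gccgfe
  26 |  27 | gfe
  27 |   4 | hadafchbhbcdbaebdbfbgccgfe
  28 |  12 | hbcdbaebdbfbgccgfe
  29 |  10 | hbhbcdbaebdbfbgccgfe

SA = [5, 17, 7, 16, 13, 1, 19, 21, 23, 11, 25, 14, 2, 26, 9, 6, 15, 20, 3, 29, 0, 18, 22, 8, 28, 24, 27, 4, 12, 10]
i: (SA[i-1],SA[i]) lcp shared
  1: (5,17) 1 'a'
  2: (17,7) 1 'a'
  3: (7,16) 0 ''
  4: (16,13) 1 'b'
  5: (13,1) 3 'bcd'
  6: (1,19) 1 'b'
  7: (19,21) 1 'b'
  8: (21,23) 1 'b'
  9: (23,11) 1 'b'
  10: (11,25) 0 ''
  11: (25,14) 1 'c'
  12: (14,2) 2 'cd'
  13: (2,26) 1 'c'
  14: (26,9) 1 'c'
  15: (9,6) 0 ''
  16: (6,15) 1 'd'
  17: (15,20) 2 'db'
  18: (20,3) 1 'd'
  19: (3,29) 0 ''
  20: (29,0) 1 'e'
  21: (0,18) 2 'eb'
  22: (18,22) 0 ''
  23: (22,8) 1 'f'
  24: (8,28) 1 'f'
  25: (28,24) 0 ''
  26: (24,27) 1 'g'
  27: (27,4) 0 ''
  28: (4,12) 1 'h'
  29: (12,10) 2 'hb'

[0, 1, 1, 0, 1, 3, 1, 1, 1, 1, 0, 1, 2, 1, 1, 0, 1, 2, 1, 0, 1, 2, 0, 1, 1, 0, 1, 0, 1, 2]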